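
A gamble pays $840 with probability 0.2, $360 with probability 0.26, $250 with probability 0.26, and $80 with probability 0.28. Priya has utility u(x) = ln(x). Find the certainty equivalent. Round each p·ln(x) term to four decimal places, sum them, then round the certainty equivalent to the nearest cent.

$254.60

E[u] = 0.2·ln(840) + 0.26·ln(360) + 0.26·ln(250) + 0.28·ln(80) = 1.3467 + 1.5304 + 1.4356 + 1.2270 = 5.5397
CE = e^5.5397 ≈ 254.60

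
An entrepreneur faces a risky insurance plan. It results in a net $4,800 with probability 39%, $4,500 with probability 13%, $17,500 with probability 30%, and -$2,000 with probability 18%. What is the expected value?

$7,347

EV = 0.39 × 4800 + 0.13 × 4500 + 0.3 × 17500 + 0.18 × (-2000) = 1872 + 585 + 5250 − 360 = 7347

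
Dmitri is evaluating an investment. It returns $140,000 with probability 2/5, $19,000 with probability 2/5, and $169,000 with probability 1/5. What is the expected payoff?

EV = 2/5 × 140000 + 2/5 × 19000 + 1/5 × 169000 = 56000 + 7600 + 33800 = 97400

$97,400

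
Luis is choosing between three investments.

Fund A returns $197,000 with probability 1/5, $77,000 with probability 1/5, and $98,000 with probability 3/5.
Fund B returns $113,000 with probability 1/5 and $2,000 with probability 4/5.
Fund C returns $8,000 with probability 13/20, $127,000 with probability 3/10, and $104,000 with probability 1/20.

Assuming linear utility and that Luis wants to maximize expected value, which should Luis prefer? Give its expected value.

Fund A ($113,600)

Fund A = 1/5 × 197000 + 1/5 × 77000 + 3/5 × 98000 = 39400 + 15400 + 58800 = 113600
Fund B = 1/5 × 113000 + 4/5 × 2000 = 22600 + 1600 = 24200
Fund C = 13/20 × 8000 + 3/10 × 127000 + 1/20 × 104000 = 5200 + 38100 + 5200 = 48500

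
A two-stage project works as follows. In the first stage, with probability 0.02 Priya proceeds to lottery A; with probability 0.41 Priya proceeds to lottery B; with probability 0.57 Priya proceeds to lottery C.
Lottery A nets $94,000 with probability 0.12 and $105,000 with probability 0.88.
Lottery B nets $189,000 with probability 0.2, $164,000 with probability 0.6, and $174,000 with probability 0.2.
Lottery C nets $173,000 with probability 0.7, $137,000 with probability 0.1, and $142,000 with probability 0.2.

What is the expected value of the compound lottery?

EV(A) = 0.12 × 94000 + 0.88 × 105000 = 11280 + 92400 = 103680
EV(B) = 0.2 × 189000 + 0.6 × 164000 + 0.2 × 174000 = 37800 + 98400 + 34800 = 171000
EV(C) = 0.7 × 173000 + 0.1 × 137000 + 0.2 × 142000 = 121100 + 13700 + 28400 = 163200
Overall = 0.02 × 103680 + 0.41 × 171000 + 0.57 × 163200 = 2073.6 + 70110 + 93024 = 165207.6

$165,207.60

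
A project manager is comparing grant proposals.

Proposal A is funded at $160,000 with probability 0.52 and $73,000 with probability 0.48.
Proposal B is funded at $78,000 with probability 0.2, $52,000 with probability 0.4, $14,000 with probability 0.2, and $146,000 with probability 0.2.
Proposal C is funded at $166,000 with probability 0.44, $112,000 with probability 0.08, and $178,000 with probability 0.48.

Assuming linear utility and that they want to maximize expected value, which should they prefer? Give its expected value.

Proposal A = 0.52 × 160000 + 0.48 × 73000 = 83200 + 35040 = 118240
Proposal B = 0.2 × 78000 + 0.4 × 52000 + 0.2 × 14000 + 0.2 × 146000 = 15600 + 20800 + 2800 + 29200 = 68400
Proposal C = 0.44 × 166000 + 0.08 × 112000 + 0.48 × 178000 = 73040 + 8960 + 85440 = 167440

Proposal C ($167,440)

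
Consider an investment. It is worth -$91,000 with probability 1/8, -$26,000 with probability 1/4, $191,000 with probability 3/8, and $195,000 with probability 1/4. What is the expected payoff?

EV = 1/8 × (-91000) + 1/4 × (-26000) + 3/8 × 191000 + 1/4 × 195000 = -11375 − 6500 + 71625 + 48750 = 102500

$102,500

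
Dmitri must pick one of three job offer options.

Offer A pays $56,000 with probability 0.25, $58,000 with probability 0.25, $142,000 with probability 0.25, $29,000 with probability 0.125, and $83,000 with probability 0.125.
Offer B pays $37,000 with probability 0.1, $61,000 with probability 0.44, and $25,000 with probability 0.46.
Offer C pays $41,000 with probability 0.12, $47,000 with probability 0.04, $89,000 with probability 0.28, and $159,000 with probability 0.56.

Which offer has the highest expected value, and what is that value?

Offer A = 0.25 × 56000 + 0.25 × 58000 + 0.25 × 142000 + 0.125 × 29000 + 0.125 × 83000 = 14000 + 14500 + 35500 + 3625 + 10375 = 78000
Offer B = 0.1 × 37000 + 0.44 × 61000 + 0.46 × 25000 = 3700 + 26840 + 11500 = 42040
Offer C = 0.12 × 41000 + 0.04 × 47000 + 0.28 × 89000 + 0.56 × 159000 = 4920 + 1880 + 24920 + 89040 = 120760

Offer C ($120,760)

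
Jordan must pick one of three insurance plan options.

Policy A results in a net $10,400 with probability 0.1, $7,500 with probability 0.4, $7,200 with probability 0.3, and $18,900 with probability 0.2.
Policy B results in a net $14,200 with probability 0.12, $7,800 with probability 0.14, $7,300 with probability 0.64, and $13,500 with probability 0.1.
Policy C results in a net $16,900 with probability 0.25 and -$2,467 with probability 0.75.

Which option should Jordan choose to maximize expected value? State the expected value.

Policy A = 0.1 × 10400 + 0.4 × 7500 + 0.3 × 7200 + 0.2 × 18900 = 1040 + 3000 + 2160 + 3780 = 9980
Policy B = 0.12 × 14200 + 0.14 × 7800 + 0.64 × 7300 + 0.1 × 13500 = 1704 + 1092 + 4672 + 1350 = 8818
Policy C = 0.25 × 16900 + 0.75 × (-2467) = 4225 − 1850.25 = 2374.75

Policy A ($9,980)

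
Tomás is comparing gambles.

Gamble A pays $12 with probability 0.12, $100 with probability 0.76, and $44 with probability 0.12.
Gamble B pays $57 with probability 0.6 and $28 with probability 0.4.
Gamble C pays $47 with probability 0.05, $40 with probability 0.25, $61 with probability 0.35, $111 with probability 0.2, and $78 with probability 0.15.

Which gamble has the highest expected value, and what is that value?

Gamble A = 0.12 × 12 + 0.76 × 100 + 0.12 × 44 = 1.44 + 76 + 5.28 = 82.72
Gamble B = 0.6 × 57 + 0.4 × 28 = 34.2 + 11.2 = 45.4
Gamble C = 0.05 × 47 + 0.25 × 40 + 0.35 × 61 + 0.2 × 111 + 0.15 × 78 = 2.35 + 10 + 21.35 + 22.2 + 11.7 = 67.6

Gamble A ($82.72)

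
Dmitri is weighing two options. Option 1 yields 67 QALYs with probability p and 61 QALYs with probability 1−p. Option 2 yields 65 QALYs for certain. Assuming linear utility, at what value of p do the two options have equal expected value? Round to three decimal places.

p = 0.667

p·67 + (1−p)·61 = 65
6p + 61 = 65
p = (65 − 61) / 6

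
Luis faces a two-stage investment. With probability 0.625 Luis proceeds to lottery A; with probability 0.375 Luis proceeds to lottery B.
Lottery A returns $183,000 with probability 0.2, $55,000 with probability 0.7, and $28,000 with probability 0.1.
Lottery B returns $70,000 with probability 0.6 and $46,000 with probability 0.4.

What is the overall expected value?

EV(A) = 0.2 × 183000 + 0.7 × 55000 + 0.1 × 28000 = 36600 + 38500 + 2800 = 77900
EV(B) = 0.6 × 70000 + 0.4 × 46000 = 42000 + 18400 = 60400
Overall = 0.625 × 77900 + 0.375 × 60400 = 48687.5 + 22650 = 71337.5

$71,337.50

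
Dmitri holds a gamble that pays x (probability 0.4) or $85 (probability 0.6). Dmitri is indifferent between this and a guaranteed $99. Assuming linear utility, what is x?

0.4·x + 0.6·85 = 99
0.4·x = 99 − 51 = 48
x = 48 / 0.4 = 120

x = $120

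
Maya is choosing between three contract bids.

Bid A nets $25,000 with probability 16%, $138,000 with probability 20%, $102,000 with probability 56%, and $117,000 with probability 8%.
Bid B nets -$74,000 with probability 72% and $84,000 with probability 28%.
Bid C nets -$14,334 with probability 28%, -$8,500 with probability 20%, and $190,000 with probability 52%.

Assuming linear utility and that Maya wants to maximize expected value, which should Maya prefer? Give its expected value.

Bid A ($98,080)

Bid A = 0.16 × 25000 + 0.2 × 138000 + 0.56 × 102000 + 0.08 × 117000 = 4000 + 27600 + 57120 + 9360 = 98080
Bid B = 0.72 × (-74000) + 0.28 × 84000 = -53280 + 23520 = -29760
Bid C = 0.28 × (-14334) + 0.2 × (-8500) + 0.52 × 190000 = -4013.52 − 1700 + 98800 = 93086.48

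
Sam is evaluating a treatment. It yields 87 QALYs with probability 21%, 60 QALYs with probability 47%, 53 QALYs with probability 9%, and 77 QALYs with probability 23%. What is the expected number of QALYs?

EV = 0.21 × 87 + 0.47 × 60 + 0.09 × 53 + 0.23 × 77 = 18.27 + 28.2 + 4.77 + 17.71 = 68.95

68.95 QALYs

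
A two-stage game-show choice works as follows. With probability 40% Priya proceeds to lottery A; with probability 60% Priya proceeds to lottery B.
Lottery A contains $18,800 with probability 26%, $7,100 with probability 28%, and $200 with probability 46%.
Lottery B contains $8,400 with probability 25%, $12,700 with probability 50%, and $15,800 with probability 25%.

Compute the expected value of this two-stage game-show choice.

EV(A) = 0.26 × 18800 + 0.28 × 7100 + 0.46 × 200 = 4888 + 1988 + 92 = 6968
EV(B) = 0.25 × 8400 + 0.5 × 12700 + 0.25 × 15800 = 2100 + 6350 + 3950 = 12400
Overall = 0.4 × 6968 + 0.6 × 12400 = 2787.2 + 7440 = 10227.2

$10,227.20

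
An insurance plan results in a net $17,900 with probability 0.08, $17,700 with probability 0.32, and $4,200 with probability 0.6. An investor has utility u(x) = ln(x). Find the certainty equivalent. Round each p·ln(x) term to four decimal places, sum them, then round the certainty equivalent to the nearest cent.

E[u] = 0.08·ln(17900) + 0.32·ln(17700) + 0.6·ln(4200) = 0.7834 + 3.1300 + 5.0057 = 8.9191
CE = e^8.9191 ≈ 7473.36

$7,473.36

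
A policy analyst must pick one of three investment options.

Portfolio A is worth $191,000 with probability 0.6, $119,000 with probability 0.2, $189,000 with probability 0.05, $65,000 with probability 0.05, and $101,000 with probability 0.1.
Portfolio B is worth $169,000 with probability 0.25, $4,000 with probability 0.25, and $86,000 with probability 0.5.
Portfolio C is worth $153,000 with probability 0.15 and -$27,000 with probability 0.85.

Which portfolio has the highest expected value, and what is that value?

Portfolio A ($161,200)

Portfolio A = 0.6 × 191000 + 0.2 × 119000 + 0.05 × 189000 + 0.05 × 65000 + 0.1 × 101000 = 114600 + 23800 + 9450 + 3250 + 10100 = 161200
Portfolio B = 0.25 × 169000 + 0.25 × 4000 + 0.5 × 86000 = 42250 + 1000 + 43000 = 86250
Portfolio C = 0.15 × 153000 + 0.85 × (-27000) = 22950 − 22950 = 0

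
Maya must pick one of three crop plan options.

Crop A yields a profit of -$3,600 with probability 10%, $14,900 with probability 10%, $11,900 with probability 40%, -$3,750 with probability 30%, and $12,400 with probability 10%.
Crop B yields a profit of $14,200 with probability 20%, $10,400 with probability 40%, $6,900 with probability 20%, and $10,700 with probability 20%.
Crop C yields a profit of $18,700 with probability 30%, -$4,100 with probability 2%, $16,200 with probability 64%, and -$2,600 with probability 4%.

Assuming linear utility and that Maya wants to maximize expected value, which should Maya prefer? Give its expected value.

Crop A = 0.1 × (-3600) + 0.1 × 14900 + 0.4 × 11900 + 0.3 × (-3750) + 0.1 × 12400 = -360 + 1490 + 4760 − 1125 + 1240 = 6005
Crop B = 0.2 × 14200 + 0.4 × 10400 + 0.2 × 6900 + 0.2 × 10700 = 2840 + 4160 + 1380 + 2140 = 10520
Crop C = 0.3 × 18700 + 0.02 × (-4100) + 0.64 × 16200 + 0.04 × (-2600) = 5610 − 82 + 10368 − 104 = 15792

Crop C ($15,792)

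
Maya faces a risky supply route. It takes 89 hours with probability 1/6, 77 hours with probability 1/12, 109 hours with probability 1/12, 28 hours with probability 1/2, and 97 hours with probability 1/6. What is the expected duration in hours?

EV = 1/6 × 89 + 1/12 × 77 + 1/12 × 109 + 1/2 × 28 + 1/6 × 97 = 14.8333 + 6.4167 + 9.0833 + 14 + 16.1667 = 60.5

60.5 hours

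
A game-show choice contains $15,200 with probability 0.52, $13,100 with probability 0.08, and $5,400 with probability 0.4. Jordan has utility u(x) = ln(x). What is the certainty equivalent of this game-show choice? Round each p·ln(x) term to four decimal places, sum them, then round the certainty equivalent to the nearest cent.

$9,928.85

E[u] = 0.52·ln(15200) + 0.08·ln(13100) + 0.4·ln(5400) = 5.0071 + 0.7584 + 3.4377 = 9.2032
CE = e^9.2032 ≈ 9928.85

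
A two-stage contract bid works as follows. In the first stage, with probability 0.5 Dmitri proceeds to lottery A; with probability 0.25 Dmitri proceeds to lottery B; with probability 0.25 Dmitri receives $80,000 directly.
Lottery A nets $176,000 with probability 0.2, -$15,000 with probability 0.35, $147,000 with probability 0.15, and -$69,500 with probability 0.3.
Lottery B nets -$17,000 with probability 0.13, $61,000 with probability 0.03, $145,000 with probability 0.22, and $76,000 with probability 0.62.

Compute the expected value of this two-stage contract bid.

EV(A) = 0.2 × 176000 + 0.35 × (-15000) + 0.15 × 147000 + 0.3 × (-69500) = 35200 − 5250 + 22050 − 20850 = 31150
EV(B) = 0.13 × (-17000) + 0.03 × 61000 + 0.22 × 145000 + 0.62 × 76000 = -2210 + 1830 + 31900 + 47120 = 78640
Branch C: 80000 (certain)
Overall = 0.5 × 31150 + 0.25 × 78640 + 0.25 × 80000 = 15575 + 19660 + 20000 = 55235

$55,235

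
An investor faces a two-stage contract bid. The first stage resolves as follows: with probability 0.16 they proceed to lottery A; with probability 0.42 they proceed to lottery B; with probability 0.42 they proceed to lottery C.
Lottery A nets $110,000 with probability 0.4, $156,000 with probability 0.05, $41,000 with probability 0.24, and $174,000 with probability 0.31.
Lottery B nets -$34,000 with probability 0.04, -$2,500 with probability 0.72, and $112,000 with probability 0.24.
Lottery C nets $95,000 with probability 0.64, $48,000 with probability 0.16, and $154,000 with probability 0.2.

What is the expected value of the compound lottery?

EV(A) = 0.4 × 110000 + 0.05 × 156000 + 0.24 × 41000 + 0.31 × 174000 = 44000 + 7800 + 9840 + 53940 = 115580
EV(B) = 0.04 × (-34000) + 0.72 × (-2500) + 0.24 × 112000 = -1360 − 1800 + 26880 = 23720
EV(C) = 0.64 × 95000 + 0.16 × 48000 + 0.2 × 154000 = 60800 + 7680 + 30800 = 99280
Overall = 0.16 × 115580 + 0.42 × 23720 + 0.42 × 99280 = 18492.8 + 9962.4 + 41697.6 = 70152.8

$70,152.80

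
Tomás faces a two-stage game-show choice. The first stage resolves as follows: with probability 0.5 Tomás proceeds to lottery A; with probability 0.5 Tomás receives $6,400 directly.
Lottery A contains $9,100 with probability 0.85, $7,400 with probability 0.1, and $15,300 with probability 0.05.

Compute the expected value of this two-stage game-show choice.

EV(A) = 0.85 × 9100 + 0.1 × 7400 + 0.05 × 15300 = 7735 + 740 + 765 = 9240
Branch B: 6400 (certain)
Overall = 0.5 × 9240 + 0.5 × 6400 = 4620 + 3200 = 7820

$7,820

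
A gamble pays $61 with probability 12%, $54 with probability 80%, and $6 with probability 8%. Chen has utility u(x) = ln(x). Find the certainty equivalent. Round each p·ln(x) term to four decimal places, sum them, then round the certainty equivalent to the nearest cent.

E[u] = 0.12·ln(61) + 0.8·ln(54) + 0.08·ln(6) = 0.4933 + 3.1912 + 0.1433 = 3.8278
CE = e^3.8278 ≈ 45.96

$45.96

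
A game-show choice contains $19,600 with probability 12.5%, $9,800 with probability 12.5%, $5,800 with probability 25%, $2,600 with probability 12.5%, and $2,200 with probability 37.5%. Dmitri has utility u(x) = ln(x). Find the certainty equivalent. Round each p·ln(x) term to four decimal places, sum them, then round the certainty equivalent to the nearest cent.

$4,535.09

E[u] = 0.125·ln(19600) + 0.125·ln(9800) + 0.25·ln(5800) + 0.125·ln(2600) + 0.375·ln(2200) = 1.2354 + 1.1488 + 2.1664 + 0.9829 + 2.8861 = 8.4196
CE = e^8.4196 ≈ 4535.09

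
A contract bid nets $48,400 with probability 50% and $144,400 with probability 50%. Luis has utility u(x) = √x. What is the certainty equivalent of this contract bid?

$90,000

E[u] = 0.5·√48400 + 0.5·√144400 = 0.5·220 + 0.5·380 = 300
CE = (300)² = 90000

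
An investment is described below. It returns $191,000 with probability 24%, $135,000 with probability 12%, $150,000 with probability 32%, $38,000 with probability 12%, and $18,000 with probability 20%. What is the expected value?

EV = 0.24 × 191000 + 0.12 × 135000 + 0.32 × 150000 + 0.12 × 38000 + 0.2 × 18000 = 45840 + 16200 + 48000 + 4560 + 3600 = 118200

$118,200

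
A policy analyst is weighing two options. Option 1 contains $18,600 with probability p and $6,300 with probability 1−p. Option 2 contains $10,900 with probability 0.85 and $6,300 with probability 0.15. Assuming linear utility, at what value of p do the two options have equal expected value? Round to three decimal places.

p = 0.318

EV(Option 2) = 0.85 × 10900 + 0.15 × 6300 = 9265 + 945 = 10210
p·18600 + (1−p)·6300 = 10210
12300p + 6300 = 10210
p = (10210 − 6300) / 12300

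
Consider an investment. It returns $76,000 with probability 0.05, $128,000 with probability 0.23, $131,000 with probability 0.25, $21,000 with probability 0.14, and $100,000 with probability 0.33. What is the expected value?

$101,930

EV = 0.05 × 76000 + 0.23 × 128000 + 0.25 × 131000 + 0.14 × 21000 + 0.33 × 100000 = 3800 + 29440 + 32750 + 2940 + 33000 = 101930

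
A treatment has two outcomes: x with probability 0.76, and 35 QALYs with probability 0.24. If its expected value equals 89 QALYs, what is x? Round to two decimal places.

0.76·x + 0.24·35 = 89
0.76·x = 89 − 8.4 = 80.6
x = 80.6 / 0.76 = 106.0526

x = 106.05 QALYs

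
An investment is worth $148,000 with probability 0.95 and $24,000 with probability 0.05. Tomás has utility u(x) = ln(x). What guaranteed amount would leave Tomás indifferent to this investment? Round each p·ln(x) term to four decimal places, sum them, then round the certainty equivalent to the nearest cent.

E[u] = 0.95·ln(148000) + 0.05·ln(24000) = 11.3097 + 0.5043 = 11.8140
CE = e^11.8140 ≈ 135131.01

$135,131.01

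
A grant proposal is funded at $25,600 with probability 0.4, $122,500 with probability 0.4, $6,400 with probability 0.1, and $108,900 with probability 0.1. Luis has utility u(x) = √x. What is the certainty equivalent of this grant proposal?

E[u] = 0.4·√25600 + 0.4·√122500 + 0.1·√6400 + 0.1·√108900 = 0.4·160 + 0.4·350 + 0.1·80 + 0.1·330 = 245
CE = (245)² = 60025

$60,025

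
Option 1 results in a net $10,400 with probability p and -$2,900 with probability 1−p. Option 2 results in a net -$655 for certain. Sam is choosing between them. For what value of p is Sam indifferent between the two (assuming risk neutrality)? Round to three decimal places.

p = 0.169

p·10400 + (1−p)·(-2900) = -655
13300p − 2900 = -655
p = (-655 + 2900) / 13300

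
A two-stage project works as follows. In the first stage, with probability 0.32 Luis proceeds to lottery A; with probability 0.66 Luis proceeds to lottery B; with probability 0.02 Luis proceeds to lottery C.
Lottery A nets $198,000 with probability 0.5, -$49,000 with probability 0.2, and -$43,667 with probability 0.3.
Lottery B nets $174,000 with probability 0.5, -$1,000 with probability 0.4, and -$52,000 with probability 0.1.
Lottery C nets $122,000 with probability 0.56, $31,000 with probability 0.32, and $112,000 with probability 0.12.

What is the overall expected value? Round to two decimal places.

EV(A) = 0.5 × 198000 + 0.2 × (-49000) + 0.3 × (-43667) = 99000 − 9800 − 13100.1 = 76099.9
EV(B) = 0.5 × 174000 + 0.4 × (-1000) + 0.1 × (-52000) = 87000 − 400 − 5200 = 81400
EV(C) = 0.56 × 122000 + 0.32 × 31000 + 0.12 × 112000 = 68320 + 9920 + 13440 = 91680
Overall = 0.32 × 76099.9 + 0.66 × 81400 + 0.02 × 91680 = 24351.968 + 53724 + 1833.6 = 79909.568

$79,909.57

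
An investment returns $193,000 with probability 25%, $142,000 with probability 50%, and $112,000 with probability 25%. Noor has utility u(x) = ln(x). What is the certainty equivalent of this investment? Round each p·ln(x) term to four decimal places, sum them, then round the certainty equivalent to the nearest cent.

$144,494.97

E[u] = 0.25·ln(193000) + 0.5·ln(142000) + 0.25·ln(112000) = 3.0426 + 5.9318 + 2.9066 = 11.8810
CE = e^11.8810 ≈ 144494.97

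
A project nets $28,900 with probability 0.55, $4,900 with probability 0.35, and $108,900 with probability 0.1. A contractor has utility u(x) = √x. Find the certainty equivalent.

E[u] = 0.55·√28900 + 0.35·√4900 + 0.1·√108900 = 0.55·170 + 0.35·70 + 0.1·330 = 151
CE = (151)² = 22801

$22,801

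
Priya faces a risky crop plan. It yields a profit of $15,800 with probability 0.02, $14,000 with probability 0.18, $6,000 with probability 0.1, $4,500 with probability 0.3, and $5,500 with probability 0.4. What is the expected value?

$6,986

EV = 0.02 × 15800 + 0.18 × 14000 + 0.1 × 6000 + 0.3 × 4500 + 0.4 × 5500 = 316 + 2520 + 600 + 1350 + 2200 = 6986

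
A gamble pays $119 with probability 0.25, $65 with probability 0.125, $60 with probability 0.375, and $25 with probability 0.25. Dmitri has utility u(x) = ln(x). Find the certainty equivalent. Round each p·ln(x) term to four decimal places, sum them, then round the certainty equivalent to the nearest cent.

E[u] = 0.25·ln(119) + 0.125·ln(65) + 0.375·ln(60) + 0.25·ln(25) = 1.1948 + 0.5218 + 1.5354 + 0.8047 = 4.0567
CE = e^4.0567 ≈ 57.78

$57.78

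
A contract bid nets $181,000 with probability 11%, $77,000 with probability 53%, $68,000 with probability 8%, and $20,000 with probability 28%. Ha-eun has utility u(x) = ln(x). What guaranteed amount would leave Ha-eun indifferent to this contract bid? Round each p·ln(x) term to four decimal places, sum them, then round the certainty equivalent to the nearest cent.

$57,422.99

E[u] = 0.11·ln(181000) + 0.53·ln(77000) + 0.08·ln(68000) + 0.28·ln(20000) = 1.3317 + 5.9633 + 0.8902 + 2.7730 = 10.9582
CE = e^10.9582 ≈ 57422.99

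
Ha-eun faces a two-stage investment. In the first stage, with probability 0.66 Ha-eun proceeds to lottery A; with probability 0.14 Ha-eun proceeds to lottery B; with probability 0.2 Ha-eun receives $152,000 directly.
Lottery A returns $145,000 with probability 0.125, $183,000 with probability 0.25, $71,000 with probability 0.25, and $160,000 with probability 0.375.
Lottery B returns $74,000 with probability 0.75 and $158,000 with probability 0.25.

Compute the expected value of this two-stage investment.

$137,172.50

EV(A) = 0.125 × 145000 + 0.25 × 183000 + 0.25 × 71000 + 0.375 × 160000 = 18125 + 45750 + 17750 + 60000 = 141625
EV(B) = 0.75 × 74000 + 0.25 × 158000 = 55500 + 39500 = 95000
Branch C: 152000 (certain)
Overall = 0.66 × 141625 + 0.14 × 95000 + 0.2 × 152000 = 93472.5 + 13300 + 30400 = 137172.5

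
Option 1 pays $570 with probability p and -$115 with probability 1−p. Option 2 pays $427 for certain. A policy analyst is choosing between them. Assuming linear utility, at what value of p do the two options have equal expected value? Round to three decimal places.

p = 0.791

p·570 + (1−p)·(-115) = 427
685p − 115 = 427
p = (427 + 115) / 685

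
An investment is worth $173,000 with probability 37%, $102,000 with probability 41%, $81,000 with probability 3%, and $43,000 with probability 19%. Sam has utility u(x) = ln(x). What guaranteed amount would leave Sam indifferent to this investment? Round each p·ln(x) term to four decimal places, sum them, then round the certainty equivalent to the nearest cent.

E[u] = 0.37·ln(173000) + 0.41·ln(102000) + 0.03·ln(81000) + 0.19·ln(43000) = 4.4626 + 4.7284 + 0.3391 + 2.0271 = 11.5572
CE = e^11.5572 ≈ 104526.93

$104,526.93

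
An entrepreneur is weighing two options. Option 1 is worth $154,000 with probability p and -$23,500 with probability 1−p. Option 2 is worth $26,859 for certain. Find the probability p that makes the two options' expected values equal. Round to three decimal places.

p = 0.284

p·154000 + (1−p)·(-23500) = 26859
177500p − 23500 = 26859
p = (26859 + 23500) / 177500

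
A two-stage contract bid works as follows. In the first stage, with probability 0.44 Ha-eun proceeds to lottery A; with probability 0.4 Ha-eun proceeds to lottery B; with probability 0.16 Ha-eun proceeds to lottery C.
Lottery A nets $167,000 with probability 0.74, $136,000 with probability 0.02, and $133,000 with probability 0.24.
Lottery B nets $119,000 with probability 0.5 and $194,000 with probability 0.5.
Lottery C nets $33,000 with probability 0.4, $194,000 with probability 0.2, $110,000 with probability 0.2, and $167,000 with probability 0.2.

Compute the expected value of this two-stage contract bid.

EV(A) = 0.74 × 167000 + 0.02 × 136000 + 0.24 × 133000 = 123580 + 2720 + 31920 = 158220
EV(B) = 0.5 × 119000 + 0.5 × 194000 = 59500 + 97000 = 156500
EV(C) = 0.4 × 33000 + 0.2 × 194000 + 0.2 × 110000 + 0.2 × 167000 = 13200 + 38800 + 22000 + 33400 = 107400
Overall = 0.44 × 158220 + 0.4 × 156500 + 0.16 × 107400 = 69616.8 + 62600 + 17184 = 149400.8

$149,400.80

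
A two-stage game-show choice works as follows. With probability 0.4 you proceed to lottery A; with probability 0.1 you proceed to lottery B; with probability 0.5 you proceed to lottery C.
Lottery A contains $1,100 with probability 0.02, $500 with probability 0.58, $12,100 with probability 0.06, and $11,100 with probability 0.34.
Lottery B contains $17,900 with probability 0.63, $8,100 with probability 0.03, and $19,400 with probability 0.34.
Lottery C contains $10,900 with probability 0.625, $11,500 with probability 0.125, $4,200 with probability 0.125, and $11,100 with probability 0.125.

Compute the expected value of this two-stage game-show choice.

EV(A) = 0.02 × 1100 + 0.58 × 500 + 0.06 × 12100 + 0.34 × 11100 = 22 + 290 + 726 + 3774 = 4812
EV(B) = 0.63 × 17900 + 0.03 × 8100 + 0.34 × 19400 = 11277 + 243 + 6596 = 18116
EV(C) = 0.625 × 10900 + 0.125 × 11500 + 0.125 × 4200 + 0.125 × 11100 = 6812.5 + 1437.5 + 525 + 1387.5 = 10162.5
Overall = 0.4 × 4812 + 0.1 × 18116 + 0.5 × 10162.5 = 1924.8 + 1811.6 + 5081.25 = 8817.65

$8,817.65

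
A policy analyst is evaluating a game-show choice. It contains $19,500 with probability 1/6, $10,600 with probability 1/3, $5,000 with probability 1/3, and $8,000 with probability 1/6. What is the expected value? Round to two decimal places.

$9,783.33

EV = 1/6 × 19500 + 1/3 × 10600 + 1/3 × 5000 + 1/6 × 8000 = 3250 + 3533.3333 + 1666.6667 + 1333.3333 = 9783.3333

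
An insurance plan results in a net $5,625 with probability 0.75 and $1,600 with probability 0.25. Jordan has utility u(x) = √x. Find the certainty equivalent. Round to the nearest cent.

E[u] = 0.75·√5625 + 0.25·√1600 = 0.75·75 + 0.25·40 = 66.25
CE = (66.25)² = 4389.0625

$4,389.06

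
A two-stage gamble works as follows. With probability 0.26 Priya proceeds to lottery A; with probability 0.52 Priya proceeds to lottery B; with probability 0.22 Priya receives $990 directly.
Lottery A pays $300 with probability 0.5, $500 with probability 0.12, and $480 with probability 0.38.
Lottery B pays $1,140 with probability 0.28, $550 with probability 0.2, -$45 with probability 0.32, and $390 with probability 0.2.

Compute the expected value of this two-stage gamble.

$576.08

EV(A) = 0.5 × 300 + 0.12 × 500 + 0.38 × 480 = 150 + 60 + 182.4 = 392.4
EV(B) = 0.28 × 1140 + 0.2 × 550 + 0.32 × (-45) + 0.2 × 390 = 319.2 + 110 − 14.4 + 78 = 492.8
Branch C: 990 (certain)
Overall = 0.26 × 392.4 + 0.52 × 492.8 + 0.22 × 990 = 102.024 + 256.256 + 217.8 = 576.08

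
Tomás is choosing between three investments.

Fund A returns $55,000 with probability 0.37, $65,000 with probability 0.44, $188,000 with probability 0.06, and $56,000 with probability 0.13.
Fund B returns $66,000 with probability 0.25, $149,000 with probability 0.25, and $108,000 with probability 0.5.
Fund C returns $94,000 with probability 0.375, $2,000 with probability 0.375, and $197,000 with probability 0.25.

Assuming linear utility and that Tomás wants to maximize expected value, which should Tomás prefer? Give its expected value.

Fund B ($107,750)

Fund A = 0.37 × 55000 + 0.44 × 65000 + 0.06 × 188000 + 0.13 × 56000 = 20350 + 28600 + 11280 + 7280 = 67510
Fund B = 0.25 × 66000 + 0.25 × 149000 + 0.5 × 108000 = 16500 + 37250 + 54000 = 107750
Fund C = 0.375 × 94000 + 0.375 × 2000 + 0.25 × 197000 = 35250 + 750 + 49250 = 85250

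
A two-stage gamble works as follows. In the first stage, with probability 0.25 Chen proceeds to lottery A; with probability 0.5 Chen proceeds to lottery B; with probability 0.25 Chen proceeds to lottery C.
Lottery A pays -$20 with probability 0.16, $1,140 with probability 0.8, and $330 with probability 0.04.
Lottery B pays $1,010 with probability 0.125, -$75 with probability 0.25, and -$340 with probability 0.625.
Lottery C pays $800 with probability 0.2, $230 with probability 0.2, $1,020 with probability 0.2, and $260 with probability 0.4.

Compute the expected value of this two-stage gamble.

$306.50

EV(A) = 0.16 × (-20) + 0.8 × 1140 + 0.04 × 330 = -3.2 + 912 + 13.2 = 922
EV(B) = 0.125 × 1010 + 0.25 × (-75) + 0.625 × (-340) = 126.25 − 18.75 − 212.5 = -105
EV(C) = 0.2 × 800 + 0.2 × 230 + 0.2 × 1020 + 0.4 × 260 = 160 + 46 + 204 + 104 = 514
Overall = 0.25 × 922 + 0.5 × (-105) + 0.25 × 514 = 230.5 − 52.5 + 128.5 = 306.5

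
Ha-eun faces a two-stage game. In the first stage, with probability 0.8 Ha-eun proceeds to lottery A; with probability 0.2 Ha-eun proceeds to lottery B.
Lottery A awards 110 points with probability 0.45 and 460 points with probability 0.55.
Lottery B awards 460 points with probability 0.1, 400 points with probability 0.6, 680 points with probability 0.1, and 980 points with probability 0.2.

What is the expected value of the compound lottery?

352 points

EV(A) = 0.45 × 110 + 0.55 × 460 = 49.5 + 253 = 302.5
EV(B) = 0.1 × 460 + 0.6 × 400 + 0.1 × 680 + 0.2 × 980 = 46 + 240 + 68 + 196 = 550
Overall = 0.8 × 302.5 + 0.2 × 550 = 242 + 110 = 352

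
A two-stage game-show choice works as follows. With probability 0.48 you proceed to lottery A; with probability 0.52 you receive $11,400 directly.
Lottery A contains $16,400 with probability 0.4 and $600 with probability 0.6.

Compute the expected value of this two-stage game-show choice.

$9,249.60

EV(A) = 0.4 × 16400 + 0.6 × 600 = 6560 + 360 = 6920
Branch B: 11400 (certain)
Overall = 0.48 × 6920 + 0.52 × 11400 = 3321.6 + 5928 = 9249.6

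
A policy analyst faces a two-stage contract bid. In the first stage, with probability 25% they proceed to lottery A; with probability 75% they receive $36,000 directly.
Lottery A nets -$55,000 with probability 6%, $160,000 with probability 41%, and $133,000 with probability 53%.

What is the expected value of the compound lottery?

EV(A) = 0.06 × (-55000) + 0.41 × 160000 + 0.53 × 133000 = -3300 + 65600 + 70490 = 132790
Branch B: 36000 (certain)
Overall = 0.25 × 132790 + 0.75 × 36000 = 33197.5 + 27000 = 60197.5

$60,197.50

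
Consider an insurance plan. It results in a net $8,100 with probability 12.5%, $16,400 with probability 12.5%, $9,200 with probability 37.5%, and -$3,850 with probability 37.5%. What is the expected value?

$5,068.75

EV = 0.125 × 8100 + 0.125 × 16400 + 0.375 × 9200 + 0.375 × (-3850) = 1012.5 + 2050 + 3450 − 1443.75 = 5068.75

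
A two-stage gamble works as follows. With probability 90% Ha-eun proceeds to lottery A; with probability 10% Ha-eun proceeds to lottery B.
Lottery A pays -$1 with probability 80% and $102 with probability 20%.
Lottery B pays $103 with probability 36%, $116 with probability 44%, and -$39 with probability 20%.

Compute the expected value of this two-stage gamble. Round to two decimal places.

EV(A) = 0.8 × (-1) + 0.2 × 102 = -0.8 + 20.4 = 19.6
EV(B) = 0.36 × 103 + 0.44 × 116 + 0.2 × (-39) = 37.08 + 51.04 − 7.8 = 80.32
Overall = 0.9 × 19.6 + 0.1 × 80.32 = 17.64 + 8.032 = 25.672

$25.67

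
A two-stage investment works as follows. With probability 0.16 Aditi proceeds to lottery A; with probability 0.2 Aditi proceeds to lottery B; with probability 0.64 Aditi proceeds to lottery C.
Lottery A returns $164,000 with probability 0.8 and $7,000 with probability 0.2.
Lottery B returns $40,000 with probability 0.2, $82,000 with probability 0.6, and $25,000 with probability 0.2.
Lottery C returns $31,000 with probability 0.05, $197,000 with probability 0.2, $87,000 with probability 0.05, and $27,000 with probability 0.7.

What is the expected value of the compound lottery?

EV(A) = 0.8 × 164000 + 0.2 × 7000 = 131200 + 1400 = 132600
EV(B) = 0.2 × 40000 + 0.6 × 82000 + 0.2 × 25000 = 8000 + 49200 + 5000 = 62200
EV(C) = 0.05 × 31000 + 0.2 × 197000 + 0.05 × 87000 + 0.7 × 27000 = 1550 + 39400 + 4350 + 18900 = 64200
Overall = 0.16 × 132600 + 0.2 × 62200 + 0.64 × 64200 = 21216 + 12440 + 41088 = 74744

$74,744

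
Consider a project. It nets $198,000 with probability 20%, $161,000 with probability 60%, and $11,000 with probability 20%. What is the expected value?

EV = 0.2 × 198000 + 0.6 × 161000 + 0.2 × 11000 = 39600 + 96600 + 2200 = 138400

$138,400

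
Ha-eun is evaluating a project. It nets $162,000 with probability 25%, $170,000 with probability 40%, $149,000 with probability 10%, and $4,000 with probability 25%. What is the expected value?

EV = 0.25 × 162000 + 0.4 × 170000 + 0.1 × 149000 + 0.25 × 4000 = 40500 + 68000 + 14900 + 1000 = 124400

$124,400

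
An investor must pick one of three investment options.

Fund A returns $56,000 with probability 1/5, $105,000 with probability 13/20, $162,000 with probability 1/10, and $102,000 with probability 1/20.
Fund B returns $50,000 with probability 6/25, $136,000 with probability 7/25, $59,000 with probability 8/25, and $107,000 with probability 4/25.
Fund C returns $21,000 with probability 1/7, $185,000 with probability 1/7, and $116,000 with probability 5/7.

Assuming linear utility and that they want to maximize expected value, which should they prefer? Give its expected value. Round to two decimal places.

Fund C ($112,285.71)

Fund A = 1/5 × 56000 + 13/20 × 105000 + 1/10 × 162000 + 1/20 × 102000 = 11200 + 68250 + 16200 + 5100 = 100750
Fund B = 6/25 × 50000 + 7/25 × 136000 + 8/25 × 59000 + 4/25 × 107000 = 12000 + 38080 + 18880 + 17120 = 86080
Fund C = 1/7 × 21000 + 1/7 × 185000 + 5/7 × 116000 = 3000 + 26428.5714 + 82857.1429 = 112285.7143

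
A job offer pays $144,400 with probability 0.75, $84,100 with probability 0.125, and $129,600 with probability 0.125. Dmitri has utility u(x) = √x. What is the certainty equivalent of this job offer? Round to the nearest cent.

$134,139.06

E[u] = 0.75·√144400 + 0.125·√84100 + 0.125·√129600 = 0.75·380 + 0.125·290 + 0.125·360 = 366.25
CE = (366.25)² = 134139.0625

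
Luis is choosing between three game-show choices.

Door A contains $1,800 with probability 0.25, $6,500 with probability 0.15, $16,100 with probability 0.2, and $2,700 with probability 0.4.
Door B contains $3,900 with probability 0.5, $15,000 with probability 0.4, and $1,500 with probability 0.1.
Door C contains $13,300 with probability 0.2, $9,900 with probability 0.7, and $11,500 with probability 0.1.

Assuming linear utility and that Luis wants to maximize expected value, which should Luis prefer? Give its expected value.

Door A = 0.25 × 1800 + 0.15 × 6500 + 0.2 × 16100 + 0.4 × 2700 = 450 + 975 + 3220 + 1080 = 5725
Door B = 0.5 × 3900 + 0.4 × 15000 + 0.1 × 1500 = 1950 + 6000 + 150 = 8100
Door C = 0.2 × 13300 + 0.7 × 9900 + 0.1 × 11500 = 2660 + 6930 + 1150 = 10740

Door C ($10,740)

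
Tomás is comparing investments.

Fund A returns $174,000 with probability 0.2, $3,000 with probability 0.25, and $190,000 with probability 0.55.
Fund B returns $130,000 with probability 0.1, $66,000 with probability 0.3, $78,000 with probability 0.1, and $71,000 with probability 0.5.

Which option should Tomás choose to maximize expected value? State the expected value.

Fund A = 0.2 × 174000 + 0.25 × 3000 + 0.55 × 190000 = 34800 + 750 + 104500 = 140050
Fund B = 0.1 × 130000 + 0.3 × 66000 + 0.1 × 78000 + 0.5 × 71000 = 13000 + 19800 + 7800 + 35500 = 76100

Fund A ($140,050)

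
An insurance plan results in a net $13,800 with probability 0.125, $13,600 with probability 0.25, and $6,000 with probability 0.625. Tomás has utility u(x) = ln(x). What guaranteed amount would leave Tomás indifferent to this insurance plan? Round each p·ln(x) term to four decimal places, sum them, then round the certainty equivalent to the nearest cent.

$8,170.62

E[u] = 0.125·ln(13800) + 0.25·ln(13600) + 0.625·ln(6000) = 1.1916 + 2.3795 + 5.4372 = 9.0083
CE = e^9.0083 ≈ 8170.62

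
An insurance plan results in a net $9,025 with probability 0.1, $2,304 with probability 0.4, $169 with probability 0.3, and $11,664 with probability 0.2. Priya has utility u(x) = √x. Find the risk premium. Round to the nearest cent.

$1,269.96

E[u] = 0.1·√9025 + 0.4·√2304 + 0.3·√169 + 0.2·√11664 = 0.1·95 + 0.4·48 + 0.3·13 + 0.2·108 = 54.2
CE = (54.2)² = 2937.64
Risk premium = EV − CE = 4207.6 − 2937.64 = 1269.96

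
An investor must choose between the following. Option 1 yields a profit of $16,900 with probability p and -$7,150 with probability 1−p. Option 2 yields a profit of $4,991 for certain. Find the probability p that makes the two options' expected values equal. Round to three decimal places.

p = 0.505

p·16900 + (1−p)·(-7150) = 4991
24050p − 7150 = 4991
p = (4991 + 7150) / 24050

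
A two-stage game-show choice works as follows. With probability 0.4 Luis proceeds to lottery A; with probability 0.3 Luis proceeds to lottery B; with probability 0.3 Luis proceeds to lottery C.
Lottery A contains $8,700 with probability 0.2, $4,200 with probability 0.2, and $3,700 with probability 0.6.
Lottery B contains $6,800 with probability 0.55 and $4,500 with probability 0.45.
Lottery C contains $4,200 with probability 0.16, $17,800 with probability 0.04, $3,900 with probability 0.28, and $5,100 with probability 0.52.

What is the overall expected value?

EV(A) = 0.2 × 8700 + 0.2 × 4200 + 0.6 × 3700 = 1740 + 840 + 2220 = 4800
EV(B) = 0.55 × 6800 + 0.45 × 4500 = 3740 + 2025 = 5765
EV(C) = 0.16 × 4200 + 0.04 × 17800 + 0.28 × 3900 + 0.52 × 5100 = 672 + 712 + 1092 + 2652 = 5128
Overall = 0.4 × 4800 + 0.3 × 5765 + 0.3 × 5128 = 1920 + 1729.5 + 1538.4 = 5187.9

$5,187.90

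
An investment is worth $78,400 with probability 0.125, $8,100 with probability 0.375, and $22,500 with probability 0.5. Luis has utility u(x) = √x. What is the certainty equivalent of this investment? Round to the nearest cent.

$20,664.06

E[u] = 0.125·√78400 + 0.375·√8100 + 0.5·√22500 = 0.125·280 + 0.375·90 + 0.5·150 = 143.75
CE = (143.75)² = 20664.0625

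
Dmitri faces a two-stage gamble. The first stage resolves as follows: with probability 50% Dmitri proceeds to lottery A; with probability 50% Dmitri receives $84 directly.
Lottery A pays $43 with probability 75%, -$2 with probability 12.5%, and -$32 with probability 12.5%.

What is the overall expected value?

EV(A) = 0.75 × 43 + 0.125 × (-2) + 0.125 × (-32) = 32.25 − 0.25 − 4 = 28
Branch B: 84 (certain)
Overall = 0.5 × 28 + 0.5 × 84 = 14 + 42 = 56

$56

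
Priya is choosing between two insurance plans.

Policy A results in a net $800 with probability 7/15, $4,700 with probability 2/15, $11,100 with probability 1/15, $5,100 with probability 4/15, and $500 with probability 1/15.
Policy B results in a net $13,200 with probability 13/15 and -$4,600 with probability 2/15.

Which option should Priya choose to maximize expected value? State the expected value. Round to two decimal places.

Policy B ($10,826.67)

Policy A = 7/15 × 800 + 2/15 × 4700 + 1/15 × 11100 + 4/15 × 5100 + 1/15 × 500 = 373.3333 + 626.6667 + 740 + 1360 + 33.3333 = 3133.3333
Policy B = 13/15 × 13200 + 2/15 × (-4600) = 11440 − 613.3333 = 10826.6667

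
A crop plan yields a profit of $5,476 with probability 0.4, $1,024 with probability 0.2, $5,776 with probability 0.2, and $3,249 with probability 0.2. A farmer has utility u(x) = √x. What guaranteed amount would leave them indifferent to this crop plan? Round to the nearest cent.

E[u] = 0.4·√5476 + 0.2·√1024 + 0.2·√5776 + 0.2·√3249 = 0.4·74 + 0.2·32 + 0.2·76 + 0.2·57 = 62.6
CE = (62.6)² = 3918.76

$3,918.76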